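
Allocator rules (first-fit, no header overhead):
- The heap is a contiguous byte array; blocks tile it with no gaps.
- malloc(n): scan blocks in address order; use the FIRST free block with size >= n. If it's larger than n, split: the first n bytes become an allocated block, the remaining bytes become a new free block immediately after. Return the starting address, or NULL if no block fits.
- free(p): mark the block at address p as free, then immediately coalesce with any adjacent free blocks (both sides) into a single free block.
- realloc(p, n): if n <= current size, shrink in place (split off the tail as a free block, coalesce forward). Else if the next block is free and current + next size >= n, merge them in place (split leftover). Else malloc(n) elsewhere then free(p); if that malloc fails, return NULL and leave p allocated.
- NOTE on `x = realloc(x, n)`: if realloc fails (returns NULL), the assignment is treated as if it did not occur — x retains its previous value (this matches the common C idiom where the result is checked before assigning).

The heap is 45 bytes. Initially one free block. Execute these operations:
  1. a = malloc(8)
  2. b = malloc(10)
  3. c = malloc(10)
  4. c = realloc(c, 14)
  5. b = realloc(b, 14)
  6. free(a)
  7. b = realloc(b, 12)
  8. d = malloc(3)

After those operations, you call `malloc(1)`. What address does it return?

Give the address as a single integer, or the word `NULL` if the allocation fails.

Answer: 3

Derivation:
Op 1: a = malloc(8) -> a = 0; heap: [0-7 ALLOC][8-44 FREE]
Op 2: b = malloc(10) -> b = 8; heap: [0-7 ALLOC][8-17 ALLOC][18-44 FREE]
Op 3: c = malloc(10) -> c = 18; heap: [0-7 ALLOC][8-17 ALLOC][18-27 ALLOC][28-44 FREE]
Op 4: c = realloc(c, 14) -> c = 18; heap: [0-7 ALLOC][8-17 ALLOC][18-31 ALLOC][32-44 FREE]
Op 5: b = realloc(b, 14) -> NULL (b unchanged); heap: [0-7 ALLOC][8-17 ALLOC][18-31 ALLOC][32-44 FREE]
Op 6: free(a) -> (freed a); heap: [0-7 FREE][8-17 ALLOC][18-31 ALLOC][32-44 FREE]
Op 7: b = realloc(b, 12) -> b = 32; heap: [0-17 FREE][18-31 ALLOC][32-43 ALLOC][44-44 FREE]
Op 8: d = malloc(3) -> d = 0; heap: [0-2 ALLOC][3-17 FREE][18-31 ALLOC][32-43 ALLOC][44-44 FREE]
malloc(1): first-fit scan over [0-2 ALLOC][3-17 FREE][18-31 ALLOC][32-43 ALLOC][44-44 FREE] -> 3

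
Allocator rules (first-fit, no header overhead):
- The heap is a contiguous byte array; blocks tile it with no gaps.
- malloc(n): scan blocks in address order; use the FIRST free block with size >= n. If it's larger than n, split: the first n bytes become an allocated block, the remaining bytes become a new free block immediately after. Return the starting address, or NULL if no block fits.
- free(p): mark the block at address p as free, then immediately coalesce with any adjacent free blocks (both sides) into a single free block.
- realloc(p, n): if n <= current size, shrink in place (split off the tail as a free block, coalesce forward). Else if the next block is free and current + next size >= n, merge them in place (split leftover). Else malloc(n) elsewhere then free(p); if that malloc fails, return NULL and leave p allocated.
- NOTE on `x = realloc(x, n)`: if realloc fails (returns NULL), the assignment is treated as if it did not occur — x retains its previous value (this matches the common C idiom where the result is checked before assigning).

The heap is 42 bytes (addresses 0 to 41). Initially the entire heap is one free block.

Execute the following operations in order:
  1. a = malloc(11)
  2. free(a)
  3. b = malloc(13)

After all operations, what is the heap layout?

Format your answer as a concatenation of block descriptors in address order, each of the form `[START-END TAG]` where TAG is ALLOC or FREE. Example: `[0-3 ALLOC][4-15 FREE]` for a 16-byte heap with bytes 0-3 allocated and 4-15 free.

Op 1: a = malloc(11) -> a = 0; heap: [0-10 ALLOC][11-41 FREE]
Op 2: free(a) -> (freed a); heap: [0-41 FREE]
Op 3: b = malloc(13) -> b = 0; heap: [0-12 ALLOC][13-41 FREE]

Answer: [0-12 ALLOC][13-41 FREE]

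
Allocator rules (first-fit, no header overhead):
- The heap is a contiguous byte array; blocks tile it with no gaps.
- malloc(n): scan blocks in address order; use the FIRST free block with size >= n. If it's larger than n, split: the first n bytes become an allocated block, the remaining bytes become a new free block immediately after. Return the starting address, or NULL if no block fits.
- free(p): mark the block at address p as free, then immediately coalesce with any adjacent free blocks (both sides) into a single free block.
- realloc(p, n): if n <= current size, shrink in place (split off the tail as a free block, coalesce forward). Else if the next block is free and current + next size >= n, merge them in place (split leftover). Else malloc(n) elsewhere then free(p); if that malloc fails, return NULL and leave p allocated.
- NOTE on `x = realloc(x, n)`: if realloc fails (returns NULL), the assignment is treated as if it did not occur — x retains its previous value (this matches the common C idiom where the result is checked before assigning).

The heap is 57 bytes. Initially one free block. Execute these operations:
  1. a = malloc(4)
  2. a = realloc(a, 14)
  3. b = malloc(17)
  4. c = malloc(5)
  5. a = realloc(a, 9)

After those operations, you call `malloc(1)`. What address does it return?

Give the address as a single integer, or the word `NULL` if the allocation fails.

Op 1: a = malloc(4) -> a = 0; heap: [0-3 ALLOC][4-56 FREE]
Op 2: a = realloc(a, 14) -> a = 0; heap: [0-13 ALLOC][14-56 FREE]
Op 3: b = malloc(17) -> b = 14; heap: [0-13 ALLOC][14-30 ALLOC][31-56 FREE]
Op 4: c = malloc(5) -> c = 31; heap: [0-13 ALLOC][14-30 ALLOC][31-35 ALLOC][36-56 FREE]
Op 5: a = realloc(a, 9) -> a = 0; heap: [0-8 ALLOC][9-13 FREE][14-30 ALLOC][31-35 ALLOC][36-56 FREE]
malloc(1): first-fit scan over [0-8 ALLOC][9-13 FREE][14-30 ALLOC][31-35 ALLOC][36-56 FREE] -> 9

Answer: 9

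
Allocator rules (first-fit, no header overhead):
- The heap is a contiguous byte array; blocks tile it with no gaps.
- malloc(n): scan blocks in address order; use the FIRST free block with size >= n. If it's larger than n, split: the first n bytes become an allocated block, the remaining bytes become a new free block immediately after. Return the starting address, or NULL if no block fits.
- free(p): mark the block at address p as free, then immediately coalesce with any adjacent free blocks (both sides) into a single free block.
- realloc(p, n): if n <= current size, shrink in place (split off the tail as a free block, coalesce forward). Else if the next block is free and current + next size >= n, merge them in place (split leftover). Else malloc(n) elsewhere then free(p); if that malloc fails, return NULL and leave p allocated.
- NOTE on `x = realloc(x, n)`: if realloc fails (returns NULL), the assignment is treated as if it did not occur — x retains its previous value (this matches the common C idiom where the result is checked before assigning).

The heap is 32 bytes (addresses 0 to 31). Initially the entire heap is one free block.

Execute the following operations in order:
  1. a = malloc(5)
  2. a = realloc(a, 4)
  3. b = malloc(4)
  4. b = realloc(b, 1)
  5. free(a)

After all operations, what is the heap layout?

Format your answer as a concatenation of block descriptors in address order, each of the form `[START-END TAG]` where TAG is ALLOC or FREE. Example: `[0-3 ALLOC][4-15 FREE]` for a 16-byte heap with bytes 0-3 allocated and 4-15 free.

Answer: [0-3 FREE][4-4 ALLOC][5-31 FREE]

Derivation:
Op 1: a = malloc(5) -> a = 0; heap: [0-4 ALLOC][5-31 FREE]
Op 2: a = realloc(a, 4) -> a = 0; heap: [0-3 ALLOC][4-31 FREE]
Op 3: b = malloc(4) -> b = 4; heap: [0-3 ALLOC][4-7 ALLOC][8-31 FREE]
Op 4: b = realloc(b, 1) -> b = 4; heap: [0-3 ALLOC][4-4 ALLOC][5-31 FREE]
Op 5: free(a) -> (freed a); heap: [0-3 FREE][4-4 ALLOC][5-31 FREE]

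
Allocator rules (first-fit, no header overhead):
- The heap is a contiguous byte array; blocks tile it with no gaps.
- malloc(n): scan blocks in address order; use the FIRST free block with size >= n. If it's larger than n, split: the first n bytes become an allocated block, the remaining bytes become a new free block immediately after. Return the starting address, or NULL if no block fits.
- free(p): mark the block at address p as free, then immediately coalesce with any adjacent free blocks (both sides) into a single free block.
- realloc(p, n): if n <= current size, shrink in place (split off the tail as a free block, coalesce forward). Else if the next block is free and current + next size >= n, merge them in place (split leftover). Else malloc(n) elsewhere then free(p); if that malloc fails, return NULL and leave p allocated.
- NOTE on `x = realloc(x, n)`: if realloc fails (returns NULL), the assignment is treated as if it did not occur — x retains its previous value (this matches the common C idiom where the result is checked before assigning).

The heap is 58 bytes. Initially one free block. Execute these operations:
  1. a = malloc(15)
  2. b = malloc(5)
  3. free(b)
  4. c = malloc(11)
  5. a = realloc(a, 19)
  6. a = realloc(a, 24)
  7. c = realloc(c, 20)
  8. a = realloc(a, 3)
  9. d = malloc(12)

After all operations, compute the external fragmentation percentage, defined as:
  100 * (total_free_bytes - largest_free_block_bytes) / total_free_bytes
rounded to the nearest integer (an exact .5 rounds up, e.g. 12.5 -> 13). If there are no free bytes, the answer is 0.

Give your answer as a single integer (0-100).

Answer: 9

Derivation:
Op 1: a = malloc(15) -> a = 0; heap: [0-14 ALLOC][15-57 FREE]
Op 2: b = malloc(5) -> b = 15; heap: [0-14 ALLOC][15-19 ALLOC][20-57 FREE]
Op 3: free(b) -> (freed b); heap: [0-14 ALLOC][15-57 FREE]
Op 4: c = malloc(11) -> c = 15; heap: [0-14 ALLOC][15-25 ALLOC][26-57 FREE]
Op 5: a = realloc(a, 19) -> a = 26; heap: [0-14 FREE][15-25 ALLOC][26-44 ALLOC][45-57 FREE]
Op 6: a = realloc(a, 24) -> a = 26; heap: [0-14 FREE][15-25 ALLOC][26-49 ALLOC][50-57 FREE]
Op 7: c = realloc(c, 20) -> NULL (c unchanged); heap: [0-14 FREE][15-25 ALLOC][26-49 ALLOC][50-57 FREE]
Op 8: a = realloc(a, 3) -> a = 26; heap: [0-14 FREE][15-25 ALLOC][26-28 ALLOC][29-57 FREE]
Op 9: d = malloc(12) -> d = 0; heap: [0-11 ALLOC][12-14 FREE][15-25 ALLOC][26-28 ALLOC][29-57 FREE]
Free blocks: [3 29] total_free=32 largest=29 -> 100*(32-29)/32 = 300/32 = 9.375 -> rounds to 9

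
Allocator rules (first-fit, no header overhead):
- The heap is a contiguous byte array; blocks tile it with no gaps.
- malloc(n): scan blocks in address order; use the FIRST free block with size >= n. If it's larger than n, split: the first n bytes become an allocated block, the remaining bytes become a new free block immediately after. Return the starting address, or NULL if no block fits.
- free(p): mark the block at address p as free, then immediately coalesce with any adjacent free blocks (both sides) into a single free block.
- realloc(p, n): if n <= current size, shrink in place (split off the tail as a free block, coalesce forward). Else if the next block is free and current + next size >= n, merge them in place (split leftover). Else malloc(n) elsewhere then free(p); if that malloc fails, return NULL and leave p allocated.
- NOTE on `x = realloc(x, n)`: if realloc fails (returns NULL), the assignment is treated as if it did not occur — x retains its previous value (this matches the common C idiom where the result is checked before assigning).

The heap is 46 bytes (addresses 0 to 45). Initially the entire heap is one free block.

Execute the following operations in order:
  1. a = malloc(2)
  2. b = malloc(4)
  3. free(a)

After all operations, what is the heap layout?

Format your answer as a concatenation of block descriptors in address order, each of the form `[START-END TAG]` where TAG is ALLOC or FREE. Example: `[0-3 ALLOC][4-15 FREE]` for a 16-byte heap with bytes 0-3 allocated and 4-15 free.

Op 1: a = malloc(2) -> a = 0; heap: [0-1 ALLOC][2-45 FREE]
Op 2: b = malloc(4) -> b = 2; heap: [0-1 ALLOC][2-5 ALLOC][6-45 FREE]
Op 3: free(a) -> (freed a); heap: [0-1 FREE][2-5 ALLOC][6-45 FREE]

Answer: [0-1 FREE][2-5 ALLOC][6-45 FREE]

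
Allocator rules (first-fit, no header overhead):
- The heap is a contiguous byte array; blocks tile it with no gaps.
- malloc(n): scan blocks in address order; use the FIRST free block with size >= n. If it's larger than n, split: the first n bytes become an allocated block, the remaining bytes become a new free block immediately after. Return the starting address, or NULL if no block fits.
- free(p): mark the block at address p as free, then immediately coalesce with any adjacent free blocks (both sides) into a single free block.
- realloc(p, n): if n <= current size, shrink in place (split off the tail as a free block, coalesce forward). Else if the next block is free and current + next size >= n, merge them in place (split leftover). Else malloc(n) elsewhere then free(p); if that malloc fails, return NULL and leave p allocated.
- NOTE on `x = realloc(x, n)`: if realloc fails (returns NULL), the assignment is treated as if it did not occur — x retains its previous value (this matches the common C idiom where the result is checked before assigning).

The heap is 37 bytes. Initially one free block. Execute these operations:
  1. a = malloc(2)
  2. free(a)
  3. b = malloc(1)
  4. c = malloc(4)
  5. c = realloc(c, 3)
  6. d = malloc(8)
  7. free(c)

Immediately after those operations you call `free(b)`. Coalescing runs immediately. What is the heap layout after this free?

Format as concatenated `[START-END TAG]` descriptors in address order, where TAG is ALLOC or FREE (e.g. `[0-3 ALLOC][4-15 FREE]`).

Op 1: a = malloc(2) -> a = 0; heap: [0-1 ALLOC][2-36 FREE]
Op 2: free(a) -> (freed a); heap: [0-36 FREE]
Op 3: b = malloc(1) -> b = 0; heap: [0-0 ALLOC][1-36 FREE]
Op 4: c = malloc(4) -> c = 1; heap: [0-0 ALLOC][1-4 ALLOC][5-36 FREE]
Op 5: c = realloc(c, 3) -> c = 1; heap: [0-0 ALLOC][1-3 ALLOC][4-36 FREE]
Op 6: d = malloc(8) -> d = 4; heap: [0-0 ALLOC][1-3 ALLOC][4-11 ALLOC][12-36 FREE]
Op 7: free(c) -> (freed c); heap: [0-0 ALLOC][1-3 FREE][4-11 ALLOC][12-36 FREE]
free(b): b = 0 -> block [0-0 ALLOC]; mark free, coalesce with adjacent free neighbors -> [0-3 FREE][4-11 ALLOC][12-36 FREE]

Answer: [0-3 FREE][4-11 ALLOC][12-36 FREE]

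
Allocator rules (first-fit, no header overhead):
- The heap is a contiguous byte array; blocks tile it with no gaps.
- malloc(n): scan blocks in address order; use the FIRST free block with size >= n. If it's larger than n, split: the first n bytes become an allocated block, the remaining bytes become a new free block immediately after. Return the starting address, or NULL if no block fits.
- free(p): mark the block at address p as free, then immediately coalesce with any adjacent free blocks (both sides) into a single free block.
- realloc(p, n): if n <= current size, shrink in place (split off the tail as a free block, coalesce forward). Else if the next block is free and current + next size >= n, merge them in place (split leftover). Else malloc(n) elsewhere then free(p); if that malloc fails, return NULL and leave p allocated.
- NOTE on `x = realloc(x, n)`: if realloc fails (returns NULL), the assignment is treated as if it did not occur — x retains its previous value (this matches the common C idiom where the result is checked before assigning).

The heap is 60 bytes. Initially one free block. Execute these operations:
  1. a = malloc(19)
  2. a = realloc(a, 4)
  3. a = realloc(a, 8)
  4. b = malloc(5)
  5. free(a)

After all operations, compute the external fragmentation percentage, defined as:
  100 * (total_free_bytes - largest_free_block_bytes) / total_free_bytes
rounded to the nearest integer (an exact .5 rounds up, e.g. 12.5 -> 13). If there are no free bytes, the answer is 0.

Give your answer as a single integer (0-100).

Answer: 15

Derivation:
Op 1: a = malloc(19) -> a = 0; heap: [0-18 ALLOC][19-59 FREE]
Op 2: a = realloc(a, 4) -> a = 0; heap: [0-3 ALLOC][4-59 FREE]
Op 3: a = realloc(a, 8) -> a = 0; heap: [0-7 ALLOC][8-59 FREE]
Op 4: b = malloc(5) -> b = 8; heap: [0-7 ALLOC][8-12 ALLOC][13-59 FREE]
Op 5: free(a) -> (freed a); heap: [0-7 FREE][8-12 ALLOC][13-59 FREE]
Free blocks: [8 47] total_free=55 largest=47 -> 100*(55-47)/55 = 800/55 ≈ 14.545 -> rounds to 15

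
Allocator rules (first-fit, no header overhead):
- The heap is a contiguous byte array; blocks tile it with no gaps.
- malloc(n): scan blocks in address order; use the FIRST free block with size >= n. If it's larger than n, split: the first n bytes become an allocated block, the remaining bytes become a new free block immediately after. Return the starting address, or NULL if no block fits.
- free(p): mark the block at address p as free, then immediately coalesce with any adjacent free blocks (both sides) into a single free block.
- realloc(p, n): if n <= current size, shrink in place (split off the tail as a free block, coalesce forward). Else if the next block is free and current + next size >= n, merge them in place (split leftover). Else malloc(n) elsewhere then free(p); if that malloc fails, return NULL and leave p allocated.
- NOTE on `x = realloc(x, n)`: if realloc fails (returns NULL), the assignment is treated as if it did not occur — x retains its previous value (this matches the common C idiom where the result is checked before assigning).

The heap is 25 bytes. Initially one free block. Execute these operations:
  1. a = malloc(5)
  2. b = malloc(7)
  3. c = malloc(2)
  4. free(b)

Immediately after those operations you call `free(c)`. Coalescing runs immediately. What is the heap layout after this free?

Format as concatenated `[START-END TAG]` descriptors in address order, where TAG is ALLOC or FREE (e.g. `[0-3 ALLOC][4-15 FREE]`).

Op 1: a = malloc(5) -> a = 0; heap: [0-4 ALLOC][5-24 FREE]
Op 2: b = malloc(7) -> b = 5; heap: [0-4 ALLOC][5-11 ALLOC][12-24 FREE]
Op 3: c = malloc(2) -> c = 12; heap: [0-4 ALLOC][5-11 ALLOC][12-13 ALLOC][14-24 FREE]
Op 4: free(b) -> (freed b); heap: [0-4 ALLOC][5-11 FREE][12-13 ALLOC][14-24 FREE]
free(c): c = 12 -> block [12-13 ALLOC]; mark free, coalesce with adjacent free neighbors -> [0-4 ALLOC][5-24 FREE]

Answer: [0-4 ALLOC][5-24 FREE]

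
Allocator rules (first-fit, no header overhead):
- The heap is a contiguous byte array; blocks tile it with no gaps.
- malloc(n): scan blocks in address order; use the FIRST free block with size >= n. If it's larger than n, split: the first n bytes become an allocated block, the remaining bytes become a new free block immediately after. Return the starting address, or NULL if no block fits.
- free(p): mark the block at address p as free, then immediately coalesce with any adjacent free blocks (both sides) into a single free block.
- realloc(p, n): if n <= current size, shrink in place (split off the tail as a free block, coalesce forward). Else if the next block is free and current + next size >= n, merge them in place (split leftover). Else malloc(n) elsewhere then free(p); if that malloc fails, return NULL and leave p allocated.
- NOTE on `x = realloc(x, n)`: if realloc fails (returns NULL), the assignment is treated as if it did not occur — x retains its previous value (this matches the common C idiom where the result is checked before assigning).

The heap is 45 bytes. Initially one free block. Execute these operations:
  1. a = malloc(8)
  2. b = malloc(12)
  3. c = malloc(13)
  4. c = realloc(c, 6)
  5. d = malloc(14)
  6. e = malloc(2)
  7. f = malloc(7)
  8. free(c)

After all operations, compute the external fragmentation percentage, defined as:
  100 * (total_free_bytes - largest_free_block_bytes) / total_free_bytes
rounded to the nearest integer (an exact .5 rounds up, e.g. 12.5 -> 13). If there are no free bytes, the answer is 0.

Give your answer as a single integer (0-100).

Op 1: a = malloc(8) -> a = 0; heap: [0-7 ALLOC][8-44 FREE]
Op 2: b = malloc(12) -> b = 8; heap: [0-7 ALLOC][8-19 ALLOC][20-44 FREE]
Op 3: c = malloc(13) -> c = 20; heap: [0-7 ALLOC][8-19 ALLOC][20-32 ALLOC][33-44 FREE]
Op 4: c = realloc(c, 6) -> c = 20; heap: [0-7 ALLOC][8-19 ALLOC][20-25 ALLOC][26-44 FREE]
Op 5: d = malloc(14) -> d = 26; heap: [0-7 ALLOC][8-19 ALLOC][20-25 ALLOC][26-39 ALLOC][40-44 FREE]
Op 6: e = malloc(2) -> e = 40; heap: [0-7 ALLOC][8-19 ALLOC][20-25 ALLOC][26-39 ALLOC][40-41 ALLOC][42-44 FREE]
Op 7: f = malloc(7) -> f = NULL; heap: [0-7 ALLOC][8-19 ALLOC][20-25 ALLOC][26-39 ALLOC][40-41 ALLOC][42-44 FREE]
Op 8: free(c) -> (freed c); heap: [0-7 ALLOC][8-19 ALLOC][20-25 FREE][26-39 ALLOC][40-41 ALLOC][42-44 FREE]
Free blocks: [6 3] total_free=9 largest=6 -> 100*(9-6)/9 = 300/9 ≈ 33.333 -> rounds to 33

Answer: 33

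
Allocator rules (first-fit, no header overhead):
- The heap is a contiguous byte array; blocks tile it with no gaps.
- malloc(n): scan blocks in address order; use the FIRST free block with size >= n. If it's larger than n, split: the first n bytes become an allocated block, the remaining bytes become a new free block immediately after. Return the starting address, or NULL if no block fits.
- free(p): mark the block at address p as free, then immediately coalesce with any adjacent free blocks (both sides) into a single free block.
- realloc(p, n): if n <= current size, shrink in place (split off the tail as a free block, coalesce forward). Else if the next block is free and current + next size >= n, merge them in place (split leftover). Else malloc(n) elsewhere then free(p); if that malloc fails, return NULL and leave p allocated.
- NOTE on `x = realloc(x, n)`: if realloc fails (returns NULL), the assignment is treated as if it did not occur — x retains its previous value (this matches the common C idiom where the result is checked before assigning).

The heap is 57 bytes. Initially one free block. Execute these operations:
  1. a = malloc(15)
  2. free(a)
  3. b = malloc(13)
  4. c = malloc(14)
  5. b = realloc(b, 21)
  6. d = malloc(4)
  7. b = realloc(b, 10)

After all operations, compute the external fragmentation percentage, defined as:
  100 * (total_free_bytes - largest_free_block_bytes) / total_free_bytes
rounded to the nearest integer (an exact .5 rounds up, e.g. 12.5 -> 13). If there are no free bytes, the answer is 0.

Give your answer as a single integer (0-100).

Op 1: a = malloc(15) -> a = 0; heap: [0-14 ALLOC][15-56 FREE]
Op 2: free(a) -> (freed a); heap: [0-56 FREE]
Op 3: b = malloc(13) -> b = 0; heap: [0-12 ALLOC][13-56 FREE]
Op 4: c = malloc(14) -> c = 13; heap: [0-12 ALLOC][13-26 ALLOC][27-56 FREE]
Op 5: b = realloc(b, 21) -> b = 27; heap: [0-12 FREE][13-26 ALLOC][27-47 ALLOC][48-56 FREE]
Op 6: d = malloc(4) -> d = 0; heap: [0-3 ALLOC][4-12 FREE][13-26 ALLOC][27-47 ALLOC][48-56 FREE]
Op 7: b = realloc(b, 10) -> b = 27; heap: [0-3 ALLOC][4-12 FREE][13-26 ALLOC][27-36 ALLOC][37-56 FREE]
Free blocks: [9 20] total_free=29 largest=20 -> 100*(29-20)/29 = 900/29 ≈ 31.034 -> rounds to 31

Answer: 31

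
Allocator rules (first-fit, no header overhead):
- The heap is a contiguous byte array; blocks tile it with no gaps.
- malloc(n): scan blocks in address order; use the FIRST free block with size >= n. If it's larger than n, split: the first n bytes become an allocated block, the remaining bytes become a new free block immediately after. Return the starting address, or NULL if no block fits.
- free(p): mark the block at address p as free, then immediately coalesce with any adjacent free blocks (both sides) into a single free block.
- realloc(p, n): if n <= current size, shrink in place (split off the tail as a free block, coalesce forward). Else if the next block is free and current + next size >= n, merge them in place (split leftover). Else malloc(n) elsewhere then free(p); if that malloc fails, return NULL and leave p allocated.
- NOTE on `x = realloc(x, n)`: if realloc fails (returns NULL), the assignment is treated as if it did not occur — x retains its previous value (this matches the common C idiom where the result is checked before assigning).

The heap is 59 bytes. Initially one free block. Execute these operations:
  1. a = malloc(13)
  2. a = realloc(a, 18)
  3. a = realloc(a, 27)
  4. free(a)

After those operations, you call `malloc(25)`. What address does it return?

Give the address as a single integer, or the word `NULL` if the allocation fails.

Answer: 0

Derivation:
Op 1: a = malloc(13) -> a = 0; heap: [0-12 ALLOC][13-58 FREE]
Op 2: a = realloc(a, 18) -> a = 0; heap: [0-17 ALLOC][18-58 FREE]
Op 3: a = realloc(a, 27) -> a = 0; heap: [0-26 ALLOC][27-58 FREE]
Op 4: free(a) -> (freed a); heap: [0-58 FREE]
malloc(25): first-fit scan over [0-58 FREE] -> 0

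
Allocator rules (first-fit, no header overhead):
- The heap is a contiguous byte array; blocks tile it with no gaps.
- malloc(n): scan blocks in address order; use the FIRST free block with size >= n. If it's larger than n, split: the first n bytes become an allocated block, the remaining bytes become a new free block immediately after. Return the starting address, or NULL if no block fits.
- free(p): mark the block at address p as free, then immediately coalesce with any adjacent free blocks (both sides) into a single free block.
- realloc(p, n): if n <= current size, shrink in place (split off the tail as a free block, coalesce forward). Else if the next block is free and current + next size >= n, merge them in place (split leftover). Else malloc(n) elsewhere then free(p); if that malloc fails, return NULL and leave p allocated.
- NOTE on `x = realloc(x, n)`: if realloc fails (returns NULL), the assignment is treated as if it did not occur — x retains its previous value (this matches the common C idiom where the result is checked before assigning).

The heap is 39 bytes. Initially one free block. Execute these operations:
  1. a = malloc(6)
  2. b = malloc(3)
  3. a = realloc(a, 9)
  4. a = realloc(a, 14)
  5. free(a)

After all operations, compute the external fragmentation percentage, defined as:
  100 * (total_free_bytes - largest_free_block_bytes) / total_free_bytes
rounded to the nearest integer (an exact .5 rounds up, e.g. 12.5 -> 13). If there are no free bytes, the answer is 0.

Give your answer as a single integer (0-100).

Op 1: a = malloc(6) -> a = 0; heap: [0-5 ALLOC][6-38 FREE]
Op 2: b = malloc(3) -> b = 6; heap: [0-5 ALLOC][6-8 ALLOC][9-38 FREE]
Op 3: a = realloc(a, 9) -> a = 9; heap: [0-5 FREE][6-8 ALLOC][9-17 ALLOC][18-38 FREE]
Op 4: a = realloc(a, 14) -> a = 9; heap: [0-5 FREE][6-8 ALLOC][9-22 ALLOC][23-38 FREE]
Op 5: free(a) -> (freed a); heap: [0-5 FREE][6-8 ALLOC][9-38 FREE]
Free blocks: [6 30] total_free=36 largest=30 -> 100*(36-30)/36 = 600/36 ≈ 16.667 -> rounds to 17

Answer: 17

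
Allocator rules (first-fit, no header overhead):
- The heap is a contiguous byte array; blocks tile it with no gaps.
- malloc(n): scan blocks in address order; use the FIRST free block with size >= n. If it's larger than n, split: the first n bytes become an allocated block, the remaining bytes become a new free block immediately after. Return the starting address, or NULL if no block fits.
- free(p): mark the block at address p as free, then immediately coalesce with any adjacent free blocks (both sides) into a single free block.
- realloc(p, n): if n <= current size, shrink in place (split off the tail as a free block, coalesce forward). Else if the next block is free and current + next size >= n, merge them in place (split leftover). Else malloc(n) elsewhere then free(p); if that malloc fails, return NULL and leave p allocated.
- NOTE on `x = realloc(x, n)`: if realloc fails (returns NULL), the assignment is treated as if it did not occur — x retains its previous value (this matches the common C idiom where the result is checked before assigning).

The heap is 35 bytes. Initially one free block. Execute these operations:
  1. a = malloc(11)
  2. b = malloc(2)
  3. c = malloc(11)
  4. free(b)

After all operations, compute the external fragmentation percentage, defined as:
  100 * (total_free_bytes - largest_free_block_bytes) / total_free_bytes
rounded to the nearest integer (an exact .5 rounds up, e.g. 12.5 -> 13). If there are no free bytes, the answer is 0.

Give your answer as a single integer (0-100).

Op 1: a = malloc(11) -> a = 0; heap: [0-10 ALLOC][11-34 FREE]
Op 2: b = malloc(2) -> b = 11; heap: [0-10 ALLOC][11-12 ALLOC][13-34 FREE]
Op 3: c = malloc(11) -> c = 13; heap: [0-10 ALLOC][11-12 ALLOC][13-23 ALLOC][24-34 FREE]
Op 4: free(b) -> (freed b); heap: [0-10 ALLOC][11-12 FREE][13-23 ALLOC][24-34 FREE]
Free blocks: [2 11] total_free=13 largest=11 -> 100*(13-11)/13 = 200/13 ≈ 15.385 -> rounds to 15

Answer: 15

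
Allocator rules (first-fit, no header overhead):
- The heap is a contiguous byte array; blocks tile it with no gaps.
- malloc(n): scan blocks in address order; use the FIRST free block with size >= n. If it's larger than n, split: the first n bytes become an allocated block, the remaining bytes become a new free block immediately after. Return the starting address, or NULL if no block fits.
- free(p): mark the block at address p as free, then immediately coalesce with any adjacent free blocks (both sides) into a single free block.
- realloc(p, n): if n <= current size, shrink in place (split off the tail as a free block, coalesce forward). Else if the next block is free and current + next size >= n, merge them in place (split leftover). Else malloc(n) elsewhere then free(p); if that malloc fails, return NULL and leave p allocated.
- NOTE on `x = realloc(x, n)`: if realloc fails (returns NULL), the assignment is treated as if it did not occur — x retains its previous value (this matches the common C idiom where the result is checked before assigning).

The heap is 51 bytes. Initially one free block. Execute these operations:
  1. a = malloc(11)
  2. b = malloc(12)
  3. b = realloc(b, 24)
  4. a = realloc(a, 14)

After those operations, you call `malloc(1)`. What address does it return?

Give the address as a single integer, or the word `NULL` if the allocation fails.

Op 1: a = malloc(11) -> a = 0; heap: [0-10 ALLOC][11-50 FREE]
Op 2: b = malloc(12) -> b = 11; heap: [0-10 ALLOC][11-22 ALLOC][23-50 FREE]
Op 3: b = realloc(b, 24) -> b = 11; heap: [0-10 ALLOC][11-34 ALLOC][35-50 FREE]
Op 4: a = realloc(a, 14) -> a = 35; heap: [0-10 FREE][11-34 ALLOC][35-48 ALLOC][49-50 FREE]
malloc(1): first-fit scan over [0-10 FREE][11-34 ALLOC][35-48 ALLOC][49-50 FREE] -> 0

Answer: 0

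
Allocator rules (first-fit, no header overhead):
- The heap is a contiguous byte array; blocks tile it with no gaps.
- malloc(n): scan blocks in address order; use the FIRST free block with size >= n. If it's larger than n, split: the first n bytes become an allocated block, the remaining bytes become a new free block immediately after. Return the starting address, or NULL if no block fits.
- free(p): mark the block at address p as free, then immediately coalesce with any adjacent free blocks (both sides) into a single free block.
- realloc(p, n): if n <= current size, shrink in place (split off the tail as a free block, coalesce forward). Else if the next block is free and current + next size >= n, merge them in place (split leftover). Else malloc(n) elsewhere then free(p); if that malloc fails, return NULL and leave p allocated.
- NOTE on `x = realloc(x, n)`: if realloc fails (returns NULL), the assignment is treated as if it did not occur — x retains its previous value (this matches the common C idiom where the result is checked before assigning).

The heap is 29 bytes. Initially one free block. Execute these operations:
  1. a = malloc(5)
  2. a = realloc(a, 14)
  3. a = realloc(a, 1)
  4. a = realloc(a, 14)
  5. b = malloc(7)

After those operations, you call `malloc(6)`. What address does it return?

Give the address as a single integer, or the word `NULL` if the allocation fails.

Op 1: a = malloc(5) -> a = 0; heap: [0-4 ALLOC][5-28 FREE]
Op 2: a = realloc(a, 14) -> a = 0; heap: [0-13 ALLOC][14-28 FREE]
Op 3: a = realloc(a, 1) -> a = 0; heap: [0-0 ALLOC][1-28 FREE]
Op 4: a = realloc(a, 14) -> a = 0; heap: [0-13 ALLOC][14-28 FREE]
Op 5: b = malloc(7) -> b = 14; heap: [0-13 ALLOC][14-20 ALLOC][21-28 FREE]
malloc(6): first-fit scan over [0-13 ALLOC][14-20 ALLOC][21-28 FREE] -> 21

Answer: 21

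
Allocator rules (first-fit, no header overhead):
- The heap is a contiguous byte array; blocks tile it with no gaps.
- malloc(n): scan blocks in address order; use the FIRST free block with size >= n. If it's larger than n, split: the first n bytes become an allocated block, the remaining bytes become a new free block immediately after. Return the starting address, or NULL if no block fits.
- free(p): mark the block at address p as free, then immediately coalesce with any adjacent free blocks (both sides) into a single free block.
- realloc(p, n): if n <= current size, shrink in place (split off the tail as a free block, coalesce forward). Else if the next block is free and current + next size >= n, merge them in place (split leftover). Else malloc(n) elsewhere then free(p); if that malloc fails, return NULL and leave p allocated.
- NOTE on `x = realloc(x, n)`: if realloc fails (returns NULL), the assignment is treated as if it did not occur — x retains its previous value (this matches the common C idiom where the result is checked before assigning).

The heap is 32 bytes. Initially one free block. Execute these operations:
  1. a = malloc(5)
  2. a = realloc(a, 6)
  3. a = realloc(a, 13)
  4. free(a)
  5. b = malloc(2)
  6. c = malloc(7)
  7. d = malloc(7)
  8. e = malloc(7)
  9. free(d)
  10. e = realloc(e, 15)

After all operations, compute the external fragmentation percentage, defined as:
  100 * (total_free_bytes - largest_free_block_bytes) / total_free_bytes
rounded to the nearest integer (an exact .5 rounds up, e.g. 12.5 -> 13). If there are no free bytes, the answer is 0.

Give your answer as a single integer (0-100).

Op 1: a = malloc(5) -> a = 0; heap: [0-4 ALLOC][5-31 FREE]
Op 2: a = realloc(a, 6) -> a = 0; heap: [0-5 ALLOC][6-31 FREE]
Op 3: a = realloc(a, 13) -> a = 0; heap: [0-12 ALLOC][13-31 FREE]
Op 4: free(a) -> (freed a); heap: [0-31 FREE]
Op 5: b = malloc(2) -> b = 0; heap: [0-1 ALLOC][2-31 FREE]
Op 6: c = malloc(7) -> c = 2; heap: [0-1 ALLOC][2-8 ALLOC][9-31 FREE]
Op 7: d = malloc(7) -> d = 9; heap: [0-1 ALLOC][2-8 ALLOC][9-15 ALLOC][16-31 FREE]
Op 8: e = malloc(7) -> e = 16; heap: [0-1 ALLOC][2-8 ALLOC][9-15 ALLOC][16-22 ALLOC][23-31 FREE]
Op 9: free(d) -> (freed d); heap: [0-1 ALLOC][2-8 ALLOC][9-15 FREE][16-22 ALLOC][23-31 FREE]
Op 10: e = realloc(e, 15) -> e = 16; heap: [0-1 ALLOC][2-8 ALLOC][9-15 FREE][16-30 ALLOC][31-31 FREE]
Free blocks: [7 1] total_free=8 largest=7 -> 100*(8-7)/8 = 100/8 = 12.5 -> rounds to 13

Answer: 13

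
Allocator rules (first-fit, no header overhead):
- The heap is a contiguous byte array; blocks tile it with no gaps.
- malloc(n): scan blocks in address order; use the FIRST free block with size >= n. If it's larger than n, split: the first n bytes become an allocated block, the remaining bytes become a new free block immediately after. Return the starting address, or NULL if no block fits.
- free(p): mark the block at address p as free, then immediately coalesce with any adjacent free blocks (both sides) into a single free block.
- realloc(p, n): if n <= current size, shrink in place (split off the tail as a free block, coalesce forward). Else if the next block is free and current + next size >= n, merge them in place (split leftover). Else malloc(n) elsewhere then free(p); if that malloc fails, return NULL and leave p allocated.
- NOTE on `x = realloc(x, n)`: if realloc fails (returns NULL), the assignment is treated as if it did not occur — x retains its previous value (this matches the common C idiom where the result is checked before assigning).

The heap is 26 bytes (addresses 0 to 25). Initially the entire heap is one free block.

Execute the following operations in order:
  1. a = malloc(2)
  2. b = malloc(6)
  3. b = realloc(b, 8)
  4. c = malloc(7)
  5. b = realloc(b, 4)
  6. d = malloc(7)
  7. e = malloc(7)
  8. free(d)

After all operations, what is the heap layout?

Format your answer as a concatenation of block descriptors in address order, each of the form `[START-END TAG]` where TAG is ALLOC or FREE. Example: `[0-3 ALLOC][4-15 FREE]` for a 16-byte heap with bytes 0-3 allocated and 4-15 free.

Answer: [0-1 ALLOC][2-5 ALLOC][6-9 FREE][10-16 ALLOC][17-25 FREE]

Derivation:
Op 1: a = malloc(2) -> a = 0; heap: [0-1 ALLOC][2-25 FREE]
Op 2: b = malloc(6) -> b = 2; heap: [0-1 ALLOC][2-7 ALLOC][8-25 FREE]
Op 3: b = realloc(b, 8) -> b = 2; heap: [0-1 ALLOC][2-9 ALLOC][10-25 FREE]
Op 4: c = malloc(7) -> c = 10; heap: [0-1 ALLOC][2-9 ALLOC][10-16 ALLOC][17-25 FREE]
Op 5: b = realloc(b, 4) -> b = 2; heap: [0-1 ALLOC][2-5 ALLOC][6-9 FREE][10-16 ALLOC][17-25 FREE]
Op 6: d = malloc(7) -> d = 17; heap: [0-1 ALLOC][2-5 ALLOC][6-9 FREE][10-16 ALLOC][17-23 ALLOC][24-25 FREE]
Op 7: e = malloc(7) -> e = NULL; heap: [0-1 ALLOC][2-5 ALLOC][6-9 FREE][10-16 ALLOC][17-23 ALLOC][24-25 FREE]
Op 8: free(d) -> (freed d); heap: [0-1 ALLOC][2-5 ALLOC][6-9 FREE][10-16 ALLOC][17-25 FREE]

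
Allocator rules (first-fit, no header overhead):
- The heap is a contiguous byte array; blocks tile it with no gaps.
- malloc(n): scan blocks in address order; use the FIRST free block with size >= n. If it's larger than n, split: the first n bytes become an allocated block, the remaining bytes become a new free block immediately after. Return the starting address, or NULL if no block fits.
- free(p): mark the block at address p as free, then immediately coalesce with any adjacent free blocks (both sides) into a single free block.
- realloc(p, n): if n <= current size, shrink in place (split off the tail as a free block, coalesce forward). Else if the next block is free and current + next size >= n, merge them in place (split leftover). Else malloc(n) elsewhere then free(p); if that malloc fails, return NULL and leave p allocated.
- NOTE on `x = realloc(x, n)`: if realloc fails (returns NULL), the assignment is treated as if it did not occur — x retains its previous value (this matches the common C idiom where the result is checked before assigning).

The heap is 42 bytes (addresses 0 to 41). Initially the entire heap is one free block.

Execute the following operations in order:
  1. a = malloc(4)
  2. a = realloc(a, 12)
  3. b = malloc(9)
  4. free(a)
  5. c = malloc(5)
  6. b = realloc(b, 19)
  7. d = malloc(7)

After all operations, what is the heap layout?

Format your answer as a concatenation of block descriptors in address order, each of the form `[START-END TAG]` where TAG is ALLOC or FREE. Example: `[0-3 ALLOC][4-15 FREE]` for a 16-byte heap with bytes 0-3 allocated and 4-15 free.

Answer: [0-4 ALLOC][5-11 ALLOC][12-30 ALLOC][31-41 FREE]

Derivation:
Op 1: a = malloc(4) -> a = 0; heap: [0-3 ALLOC][4-41 FREE]
Op 2: a = realloc(a, 12) -> a = 0; heap: [0-11 ALLOC][12-41 FREE]
Op 3: b = malloc(9) -> b = 12; heap: [0-11 ALLOC][12-20 ALLOC][21-41 FREE]
Op 4: free(a) -> (freed a); heap: [0-11 FREE][12-20 ALLOC][21-41 FREE]
Op 5: c = malloc(5) -> c = 0; heap: [0-4 ALLOC][5-11 FREE][12-20 ALLOC][21-41 FREE]
Op 6: b = realloc(b, 19) -> b = 12; heap: [0-4 ALLOC][5-11 FREE][12-30 ALLOC][31-41 FREE]
Op 7: d = malloc(7) -> d = 5; heap: [0-4 ALLOC][5-11 ALLOC][12-30 ALLOC][31-41 FREE]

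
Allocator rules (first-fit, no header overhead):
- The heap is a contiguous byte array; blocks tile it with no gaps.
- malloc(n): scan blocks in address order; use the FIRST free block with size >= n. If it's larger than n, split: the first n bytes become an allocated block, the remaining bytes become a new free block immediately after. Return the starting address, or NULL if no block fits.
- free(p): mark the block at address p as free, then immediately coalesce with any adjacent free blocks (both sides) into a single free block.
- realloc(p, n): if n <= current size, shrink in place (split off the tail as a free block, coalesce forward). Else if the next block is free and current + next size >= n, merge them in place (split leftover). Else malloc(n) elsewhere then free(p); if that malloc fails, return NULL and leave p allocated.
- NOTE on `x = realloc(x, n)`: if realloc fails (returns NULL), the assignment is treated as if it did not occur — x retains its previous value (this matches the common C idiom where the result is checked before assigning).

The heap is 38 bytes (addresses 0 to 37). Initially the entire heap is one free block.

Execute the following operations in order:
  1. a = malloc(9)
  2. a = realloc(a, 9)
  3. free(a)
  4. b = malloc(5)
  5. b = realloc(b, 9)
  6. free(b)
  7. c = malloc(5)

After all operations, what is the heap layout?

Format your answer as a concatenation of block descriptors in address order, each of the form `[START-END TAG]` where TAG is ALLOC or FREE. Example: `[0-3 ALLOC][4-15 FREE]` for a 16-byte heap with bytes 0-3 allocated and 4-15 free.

Op 1: a = malloc(9) -> a = 0; heap: [0-8 ALLOC][9-37 FREE]
Op 2: a = realloc(a, 9) -> a = 0; heap: [0-8 ALLOC][9-37 FREE]
Op 3: free(a) -> (freed a); heap: [0-37 FREE]
Op 4: b = malloc(5) -> b = 0; heap: [0-4 ALLOC][5-37 FREE]
Op 5: b = realloc(b, 9) -> b = 0; heap: [0-8 ALLOC][9-37 FREE]
Op 6: free(b) -> (freed b); heap: [0-37 FREE]
Op 7: c = malloc(5) -> c = 0; heap: [0-4 ALLOC][5-37 FREE]

Answer: [0-4 ALLOC][5-37 FREE]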